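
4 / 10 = 2 / 5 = 0.40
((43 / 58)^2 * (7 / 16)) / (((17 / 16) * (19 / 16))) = 51772 / 271643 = 0.19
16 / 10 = 8 / 5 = 1.60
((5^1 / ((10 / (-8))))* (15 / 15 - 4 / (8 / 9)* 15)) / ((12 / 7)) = 931 / 6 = 155.17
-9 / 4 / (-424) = 9 / 1696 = 0.01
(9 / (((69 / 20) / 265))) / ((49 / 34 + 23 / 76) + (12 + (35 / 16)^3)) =21035827200 / 736731239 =28.55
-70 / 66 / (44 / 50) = -875 / 726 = -1.21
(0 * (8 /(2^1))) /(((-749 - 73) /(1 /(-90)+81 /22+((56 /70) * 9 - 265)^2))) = 0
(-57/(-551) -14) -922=-27141/29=-935.90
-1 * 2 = -2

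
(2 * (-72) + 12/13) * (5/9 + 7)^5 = -901438812160/255879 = -3522910.49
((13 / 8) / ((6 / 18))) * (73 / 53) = 2847 / 424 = 6.71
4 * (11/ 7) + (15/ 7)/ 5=47/ 7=6.71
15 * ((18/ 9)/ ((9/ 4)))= 40/ 3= 13.33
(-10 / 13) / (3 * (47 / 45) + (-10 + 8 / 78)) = 150 / 1319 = 0.11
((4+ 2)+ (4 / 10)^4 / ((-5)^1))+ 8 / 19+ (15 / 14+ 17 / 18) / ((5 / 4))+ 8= 59957098 / 3740625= 16.03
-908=-908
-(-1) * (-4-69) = -73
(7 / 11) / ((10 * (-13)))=-0.00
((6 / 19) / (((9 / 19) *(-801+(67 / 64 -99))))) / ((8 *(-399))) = 16 / 68867001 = 0.00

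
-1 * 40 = -40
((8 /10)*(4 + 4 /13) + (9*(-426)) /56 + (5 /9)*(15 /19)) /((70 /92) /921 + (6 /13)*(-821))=47305035341 /277563633130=0.17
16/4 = 4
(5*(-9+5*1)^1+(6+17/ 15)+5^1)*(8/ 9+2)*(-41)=125788/ 135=931.76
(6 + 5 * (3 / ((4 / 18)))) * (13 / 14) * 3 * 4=819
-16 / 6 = -8 / 3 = -2.67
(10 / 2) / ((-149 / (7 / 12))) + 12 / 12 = 1753 / 1788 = 0.98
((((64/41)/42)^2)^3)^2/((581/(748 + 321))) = 1232473088424719417344/96430395911221084148555583984199018101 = 0.00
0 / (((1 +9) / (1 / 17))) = 0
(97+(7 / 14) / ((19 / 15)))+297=14987 / 38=394.39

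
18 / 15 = 6 / 5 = 1.20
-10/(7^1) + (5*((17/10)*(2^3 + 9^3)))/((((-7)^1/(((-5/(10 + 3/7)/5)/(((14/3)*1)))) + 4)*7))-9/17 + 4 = 103773/22372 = 4.64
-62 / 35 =-1.77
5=5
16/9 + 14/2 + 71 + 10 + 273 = 3265/9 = 362.78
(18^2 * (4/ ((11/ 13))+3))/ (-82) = -13770/ 451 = -30.53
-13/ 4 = -3.25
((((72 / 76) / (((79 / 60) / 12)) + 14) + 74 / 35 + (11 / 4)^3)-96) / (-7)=169640459 / 23535680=7.21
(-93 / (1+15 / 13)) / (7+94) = -1209 / 2828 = -0.43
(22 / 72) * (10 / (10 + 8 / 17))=935 / 3204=0.29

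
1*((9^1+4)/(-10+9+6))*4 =52/5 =10.40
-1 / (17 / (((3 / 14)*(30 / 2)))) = -45 / 238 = -0.19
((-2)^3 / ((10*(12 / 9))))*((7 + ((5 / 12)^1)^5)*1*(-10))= 1744949 / 41472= 42.08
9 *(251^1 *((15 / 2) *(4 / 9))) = 7530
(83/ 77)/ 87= 83/ 6699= 0.01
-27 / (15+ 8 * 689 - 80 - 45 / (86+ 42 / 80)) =-93447 / 18850267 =-0.00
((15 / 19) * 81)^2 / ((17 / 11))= 16238475 / 6137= 2646.00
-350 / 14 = -25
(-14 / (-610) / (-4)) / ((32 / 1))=-0.00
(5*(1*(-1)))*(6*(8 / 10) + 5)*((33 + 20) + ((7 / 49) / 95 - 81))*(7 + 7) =1824662 / 95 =19206.97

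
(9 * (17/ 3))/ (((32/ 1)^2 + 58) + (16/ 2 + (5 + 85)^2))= 51/ 9190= 0.01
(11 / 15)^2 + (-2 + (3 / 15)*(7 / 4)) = -1.11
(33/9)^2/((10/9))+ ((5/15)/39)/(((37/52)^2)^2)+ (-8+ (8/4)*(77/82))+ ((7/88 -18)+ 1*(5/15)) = -3522364213409/304288779960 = -11.58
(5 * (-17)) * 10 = -850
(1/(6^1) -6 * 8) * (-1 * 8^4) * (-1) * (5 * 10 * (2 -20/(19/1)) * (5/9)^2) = -1469440000/513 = -2864405.46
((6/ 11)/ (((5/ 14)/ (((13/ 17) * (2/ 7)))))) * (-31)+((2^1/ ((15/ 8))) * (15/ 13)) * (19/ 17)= -109016/ 12155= -8.97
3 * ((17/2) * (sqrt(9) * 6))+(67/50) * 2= 11542/25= 461.68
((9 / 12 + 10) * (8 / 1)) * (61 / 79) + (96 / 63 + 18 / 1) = 142556 / 1659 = 85.93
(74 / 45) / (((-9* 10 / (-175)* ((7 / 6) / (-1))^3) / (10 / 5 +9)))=-3256 / 147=-22.15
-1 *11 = -11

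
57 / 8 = 7.12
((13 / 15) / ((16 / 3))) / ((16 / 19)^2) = 0.23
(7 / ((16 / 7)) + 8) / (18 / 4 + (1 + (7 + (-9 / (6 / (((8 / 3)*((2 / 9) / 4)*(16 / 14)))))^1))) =11151 / 12344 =0.90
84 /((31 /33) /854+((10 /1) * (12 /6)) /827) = 1957747176 /589277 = 3322.29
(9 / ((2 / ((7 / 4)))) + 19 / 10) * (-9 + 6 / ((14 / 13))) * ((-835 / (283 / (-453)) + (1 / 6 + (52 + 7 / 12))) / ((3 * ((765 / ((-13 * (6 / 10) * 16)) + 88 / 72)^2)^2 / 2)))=-3775940470692143529984 / 70558500942416408705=-53.52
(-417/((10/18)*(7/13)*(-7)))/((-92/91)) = -634257/3220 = -196.97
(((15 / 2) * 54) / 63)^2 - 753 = -34872 / 49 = -711.67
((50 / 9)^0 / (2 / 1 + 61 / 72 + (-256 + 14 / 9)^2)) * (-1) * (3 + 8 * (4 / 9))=-4248 / 41954645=-0.00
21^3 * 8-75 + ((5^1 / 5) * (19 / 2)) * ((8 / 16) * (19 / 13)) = 3849037 / 52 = 74019.94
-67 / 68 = -0.99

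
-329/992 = -0.33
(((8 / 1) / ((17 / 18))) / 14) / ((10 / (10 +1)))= 396 / 595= 0.67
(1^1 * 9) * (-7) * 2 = -126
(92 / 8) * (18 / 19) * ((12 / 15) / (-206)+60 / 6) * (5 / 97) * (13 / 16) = 3463317 / 759316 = 4.56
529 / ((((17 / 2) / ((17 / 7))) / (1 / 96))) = 529 / 336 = 1.57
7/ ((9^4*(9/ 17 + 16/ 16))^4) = 584647/ 846785753820758892816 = 0.00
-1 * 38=-38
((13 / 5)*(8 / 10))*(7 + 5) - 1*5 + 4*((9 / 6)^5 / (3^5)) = 4017 / 200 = 20.08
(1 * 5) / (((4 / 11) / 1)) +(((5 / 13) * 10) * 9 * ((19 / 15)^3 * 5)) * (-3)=-54157 / 52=-1041.48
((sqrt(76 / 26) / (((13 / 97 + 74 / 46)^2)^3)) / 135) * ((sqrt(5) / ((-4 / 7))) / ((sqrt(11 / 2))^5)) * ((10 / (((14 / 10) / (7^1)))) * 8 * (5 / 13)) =-21579206470810956954175 * sqrt(13585) / 655595680448083545605799936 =-0.00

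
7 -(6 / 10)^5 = 21632 / 3125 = 6.92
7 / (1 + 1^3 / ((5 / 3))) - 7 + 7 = 35 / 8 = 4.38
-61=-61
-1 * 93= -93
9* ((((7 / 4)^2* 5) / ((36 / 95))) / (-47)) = -23275 / 3008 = -7.74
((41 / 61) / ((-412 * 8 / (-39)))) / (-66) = -533 / 4423232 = -0.00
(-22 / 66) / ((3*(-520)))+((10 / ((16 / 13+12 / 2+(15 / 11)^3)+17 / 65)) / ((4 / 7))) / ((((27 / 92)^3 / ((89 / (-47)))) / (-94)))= 12288.99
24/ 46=12/ 23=0.52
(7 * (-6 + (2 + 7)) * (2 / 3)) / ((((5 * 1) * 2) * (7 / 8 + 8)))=56 / 355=0.16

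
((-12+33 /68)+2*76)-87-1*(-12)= 4453 /68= 65.49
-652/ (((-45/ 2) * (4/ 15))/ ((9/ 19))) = 978/ 19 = 51.47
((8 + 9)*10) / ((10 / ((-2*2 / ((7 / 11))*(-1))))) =748 / 7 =106.86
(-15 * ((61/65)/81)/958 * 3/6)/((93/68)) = -0.00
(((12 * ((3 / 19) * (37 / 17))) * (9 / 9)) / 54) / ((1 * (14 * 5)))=37 / 33915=0.00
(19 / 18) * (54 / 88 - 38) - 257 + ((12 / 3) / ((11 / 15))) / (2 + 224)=-26530127 / 89496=-296.44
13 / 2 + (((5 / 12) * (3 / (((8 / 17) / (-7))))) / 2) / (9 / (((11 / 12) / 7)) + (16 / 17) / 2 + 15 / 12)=1073803 / 168624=6.37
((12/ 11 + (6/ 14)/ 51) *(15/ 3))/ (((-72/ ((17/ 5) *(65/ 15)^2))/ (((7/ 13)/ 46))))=-18707/ 327888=-0.06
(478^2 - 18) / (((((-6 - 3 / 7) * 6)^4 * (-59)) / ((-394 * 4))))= 54031866301 / 19596886875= 2.76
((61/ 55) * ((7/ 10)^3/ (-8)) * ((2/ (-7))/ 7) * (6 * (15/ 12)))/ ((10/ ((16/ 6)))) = 427/ 110000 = 0.00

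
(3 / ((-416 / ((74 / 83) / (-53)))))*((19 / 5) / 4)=2109 / 18299840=0.00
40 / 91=0.44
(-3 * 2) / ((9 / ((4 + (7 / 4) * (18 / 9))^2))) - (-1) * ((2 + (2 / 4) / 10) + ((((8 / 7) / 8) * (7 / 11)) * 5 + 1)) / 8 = -65229 / 1760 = -37.06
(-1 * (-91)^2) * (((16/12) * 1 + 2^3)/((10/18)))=-695604/5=-139120.80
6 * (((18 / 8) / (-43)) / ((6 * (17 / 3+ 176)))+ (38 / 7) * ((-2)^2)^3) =1367853891 / 656180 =2084.57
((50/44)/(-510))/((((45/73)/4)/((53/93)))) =-3869/469557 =-0.01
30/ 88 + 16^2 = 11279/ 44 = 256.34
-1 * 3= -3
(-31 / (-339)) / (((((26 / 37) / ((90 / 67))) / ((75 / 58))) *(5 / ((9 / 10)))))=464535 / 11417068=0.04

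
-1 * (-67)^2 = -4489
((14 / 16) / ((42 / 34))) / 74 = 17 / 1776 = 0.01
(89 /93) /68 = 89 /6324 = 0.01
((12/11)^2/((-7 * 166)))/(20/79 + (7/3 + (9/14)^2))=-477792/1399441835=-0.00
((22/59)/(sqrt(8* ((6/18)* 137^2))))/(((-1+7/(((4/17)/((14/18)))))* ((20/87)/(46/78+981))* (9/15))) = 18317937* sqrt(6)/83747963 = 0.54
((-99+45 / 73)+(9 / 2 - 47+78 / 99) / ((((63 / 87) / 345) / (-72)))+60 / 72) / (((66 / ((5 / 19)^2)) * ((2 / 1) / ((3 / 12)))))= 1206334657525 / 6428445408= 187.66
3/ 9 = 1/ 3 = 0.33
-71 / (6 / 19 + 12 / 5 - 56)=6745 / 5062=1.33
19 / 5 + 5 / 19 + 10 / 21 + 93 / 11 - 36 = -504869 / 21945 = -23.01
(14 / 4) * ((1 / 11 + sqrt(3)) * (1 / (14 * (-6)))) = -sqrt(3) / 24-1 / 264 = -0.08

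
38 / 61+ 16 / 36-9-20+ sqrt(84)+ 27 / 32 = -475897 / 17568+ 2 * sqrt(21) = -17.92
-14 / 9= -1.56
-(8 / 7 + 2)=-22 / 7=-3.14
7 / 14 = 1 / 2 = 0.50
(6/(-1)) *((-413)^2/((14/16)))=-1169616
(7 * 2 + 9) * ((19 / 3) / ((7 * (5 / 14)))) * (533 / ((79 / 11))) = 5124262 / 1185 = 4324.27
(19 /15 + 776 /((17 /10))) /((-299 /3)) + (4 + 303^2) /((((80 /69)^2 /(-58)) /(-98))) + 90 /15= 3157305084047939 /8132800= 388218705.00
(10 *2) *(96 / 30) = 64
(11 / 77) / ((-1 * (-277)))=1 / 1939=0.00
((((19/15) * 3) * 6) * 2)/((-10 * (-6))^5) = 19/324000000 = 0.00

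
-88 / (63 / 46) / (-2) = 32.13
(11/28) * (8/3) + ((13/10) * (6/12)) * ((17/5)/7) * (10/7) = 2203/1470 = 1.50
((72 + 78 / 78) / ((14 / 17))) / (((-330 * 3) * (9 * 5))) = -1241 / 623700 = -0.00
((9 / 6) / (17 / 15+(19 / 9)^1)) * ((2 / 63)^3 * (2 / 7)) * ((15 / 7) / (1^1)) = 100 / 11042199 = 0.00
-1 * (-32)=32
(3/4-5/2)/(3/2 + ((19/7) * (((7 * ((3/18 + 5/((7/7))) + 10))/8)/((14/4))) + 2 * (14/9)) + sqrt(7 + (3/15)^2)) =-3379950/27870841 + 181440 * sqrt(11)/27870841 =-0.10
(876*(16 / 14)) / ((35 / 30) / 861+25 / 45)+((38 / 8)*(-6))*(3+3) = 1559979 / 959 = 1626.67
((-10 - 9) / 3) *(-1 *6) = 38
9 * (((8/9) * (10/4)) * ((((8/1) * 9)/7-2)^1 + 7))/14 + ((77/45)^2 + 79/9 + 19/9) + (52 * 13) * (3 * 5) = 1009679221/99225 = 10175.65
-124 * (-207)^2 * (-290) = 1540850040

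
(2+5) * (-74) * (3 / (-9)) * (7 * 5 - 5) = 5180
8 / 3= 2.67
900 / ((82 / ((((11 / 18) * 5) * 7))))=9625 / 41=234.76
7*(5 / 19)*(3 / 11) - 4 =-731 / 209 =-3.50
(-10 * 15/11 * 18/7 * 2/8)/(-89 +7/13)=351/3542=0.10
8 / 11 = 0.73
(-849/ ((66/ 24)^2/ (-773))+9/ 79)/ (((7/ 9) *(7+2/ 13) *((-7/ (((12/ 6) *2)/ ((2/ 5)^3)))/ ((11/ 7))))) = -577712026125/ 2640022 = -218828.49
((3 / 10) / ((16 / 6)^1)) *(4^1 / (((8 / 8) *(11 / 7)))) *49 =3087 / 220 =14.03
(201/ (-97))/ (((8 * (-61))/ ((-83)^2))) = 1384689/ 47336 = 29.25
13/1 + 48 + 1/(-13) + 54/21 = 63.49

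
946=946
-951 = -951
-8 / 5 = -1.60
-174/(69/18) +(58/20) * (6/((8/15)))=-2349/184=-12.77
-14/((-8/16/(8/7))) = 32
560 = 560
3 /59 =0.05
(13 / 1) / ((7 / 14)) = 26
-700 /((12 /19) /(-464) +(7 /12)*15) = -771400 /9641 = -80.01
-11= -11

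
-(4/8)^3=-1/8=-0.12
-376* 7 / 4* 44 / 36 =-7238 / 9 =-804.22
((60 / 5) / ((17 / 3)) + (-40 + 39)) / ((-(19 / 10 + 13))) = -190 / 2533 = -0.08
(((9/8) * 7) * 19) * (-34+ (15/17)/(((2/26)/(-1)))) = -6803.54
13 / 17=0.76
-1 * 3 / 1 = -3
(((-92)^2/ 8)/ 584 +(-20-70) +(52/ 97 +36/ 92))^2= 3231505575546889/ 424389708304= 7614.48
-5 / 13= -0.38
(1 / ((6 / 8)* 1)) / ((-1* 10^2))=-1 / 75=-0.01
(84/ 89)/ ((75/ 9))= 252/ 2225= 0.11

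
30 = 30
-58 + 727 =669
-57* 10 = -570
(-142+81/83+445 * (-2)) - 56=-90223/83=-1087.02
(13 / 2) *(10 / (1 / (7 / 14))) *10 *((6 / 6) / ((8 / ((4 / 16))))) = 325 / 32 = 10.16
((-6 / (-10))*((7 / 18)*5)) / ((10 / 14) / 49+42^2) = 2401 / 3630342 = 0.00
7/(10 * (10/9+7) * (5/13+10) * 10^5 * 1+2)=0.00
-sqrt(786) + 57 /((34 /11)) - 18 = 15 /34 - sqrt(786) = -27.59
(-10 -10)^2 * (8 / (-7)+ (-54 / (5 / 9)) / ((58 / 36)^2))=-90871040 / 5887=-15435.88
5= 5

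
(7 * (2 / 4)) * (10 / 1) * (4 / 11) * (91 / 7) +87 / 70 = 128357 / 770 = 166.70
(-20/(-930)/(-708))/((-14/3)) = 1/153636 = 0.00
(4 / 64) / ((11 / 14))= 7 / 88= 0.08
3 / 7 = 0.43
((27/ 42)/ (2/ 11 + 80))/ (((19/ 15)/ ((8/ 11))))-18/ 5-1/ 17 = -2024237/ 553945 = -3.65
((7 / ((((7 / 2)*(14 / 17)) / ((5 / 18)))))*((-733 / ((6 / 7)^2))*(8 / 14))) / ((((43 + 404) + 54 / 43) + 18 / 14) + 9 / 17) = -318814685 / 373088106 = -0.85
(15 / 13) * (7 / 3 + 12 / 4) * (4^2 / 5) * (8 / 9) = 2048 / 117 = 17.50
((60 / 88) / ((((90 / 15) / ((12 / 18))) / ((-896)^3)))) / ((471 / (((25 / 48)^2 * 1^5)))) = -4390400000 / 139887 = -31385.33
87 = 87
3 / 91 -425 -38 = -42130 / 91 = -462.97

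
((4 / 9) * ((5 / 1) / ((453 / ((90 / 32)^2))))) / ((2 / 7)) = 2625 / 19328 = 0.14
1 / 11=0.09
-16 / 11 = -1.45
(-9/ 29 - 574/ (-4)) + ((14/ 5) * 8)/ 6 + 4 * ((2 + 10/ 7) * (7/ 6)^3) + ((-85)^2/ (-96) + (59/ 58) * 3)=4029509/ 41760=96.49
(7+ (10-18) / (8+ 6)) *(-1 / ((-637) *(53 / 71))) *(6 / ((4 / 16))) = 76680 / 236327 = 0.32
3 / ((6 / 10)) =5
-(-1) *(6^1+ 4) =10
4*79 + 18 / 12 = 635 / 2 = 317.50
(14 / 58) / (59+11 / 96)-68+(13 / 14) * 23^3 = 25874326333 / 2304050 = 11229.93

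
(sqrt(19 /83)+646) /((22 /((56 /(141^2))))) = 28* sqrt(1577) /18151353+18088 /218691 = 0.08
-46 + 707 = 661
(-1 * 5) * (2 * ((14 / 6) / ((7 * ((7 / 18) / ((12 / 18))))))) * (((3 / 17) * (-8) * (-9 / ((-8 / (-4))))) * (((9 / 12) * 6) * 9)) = -174960 / 119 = -1470.25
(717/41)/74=0.24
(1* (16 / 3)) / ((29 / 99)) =18.21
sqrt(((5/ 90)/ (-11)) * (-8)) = 2 * sqrt(11)/ 33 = 0.20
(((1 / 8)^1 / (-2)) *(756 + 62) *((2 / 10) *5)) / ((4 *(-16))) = 409 / 512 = 0.80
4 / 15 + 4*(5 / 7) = 328 / 105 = 3.12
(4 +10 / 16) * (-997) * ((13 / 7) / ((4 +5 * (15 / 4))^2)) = -16.55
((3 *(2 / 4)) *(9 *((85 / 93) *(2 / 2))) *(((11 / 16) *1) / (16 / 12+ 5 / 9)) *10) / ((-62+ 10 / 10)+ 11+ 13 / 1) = -22275 / 18352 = -1.21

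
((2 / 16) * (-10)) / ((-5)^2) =-1 / 20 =-0.05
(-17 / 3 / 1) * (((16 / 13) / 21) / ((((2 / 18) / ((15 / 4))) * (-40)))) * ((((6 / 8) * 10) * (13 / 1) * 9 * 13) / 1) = 89505 / 28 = 3196.61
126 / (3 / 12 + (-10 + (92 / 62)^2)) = -69192 / 4145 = -16.69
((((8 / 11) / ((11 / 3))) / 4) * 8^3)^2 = 9437184 / 14641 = 644.57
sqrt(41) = 6.40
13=13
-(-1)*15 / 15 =1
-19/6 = -3.17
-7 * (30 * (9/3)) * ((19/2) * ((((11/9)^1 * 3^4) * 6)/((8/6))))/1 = -5332635/2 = -2666317.50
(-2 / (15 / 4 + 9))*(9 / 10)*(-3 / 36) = 1 / 85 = 0.01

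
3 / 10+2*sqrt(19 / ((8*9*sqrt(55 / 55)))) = 3 / 10+sqrt(38) / 6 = 1.33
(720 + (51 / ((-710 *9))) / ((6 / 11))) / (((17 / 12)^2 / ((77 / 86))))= 1417017602 / 4411585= 321.20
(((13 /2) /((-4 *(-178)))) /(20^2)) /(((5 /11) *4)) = 143 /11392000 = 0.00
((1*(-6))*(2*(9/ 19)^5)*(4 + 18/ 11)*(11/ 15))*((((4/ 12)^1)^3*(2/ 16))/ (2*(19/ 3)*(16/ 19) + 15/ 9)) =-203391/ 458078315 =-0.00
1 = 1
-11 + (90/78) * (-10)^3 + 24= -14831/13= -1140.85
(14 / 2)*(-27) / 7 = -27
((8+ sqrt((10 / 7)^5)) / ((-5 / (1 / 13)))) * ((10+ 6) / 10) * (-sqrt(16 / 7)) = 128 * sqrt(10) / 4459+ 256 * sqrt(7) / 2275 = 0.39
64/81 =0.79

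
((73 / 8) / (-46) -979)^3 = -46790264588063625 / 49836032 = -938884231.15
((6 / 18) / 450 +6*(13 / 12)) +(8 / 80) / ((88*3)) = 772333 / 118800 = 6.50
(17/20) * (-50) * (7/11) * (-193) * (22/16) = 7177.19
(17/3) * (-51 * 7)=-2023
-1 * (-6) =6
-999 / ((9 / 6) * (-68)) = 9.79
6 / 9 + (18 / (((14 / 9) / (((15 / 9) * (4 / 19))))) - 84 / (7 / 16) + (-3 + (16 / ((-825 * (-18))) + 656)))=459917939 / 987525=465.73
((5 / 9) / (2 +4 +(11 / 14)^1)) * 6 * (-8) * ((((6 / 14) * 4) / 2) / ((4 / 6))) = -5.05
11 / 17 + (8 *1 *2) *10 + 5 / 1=2816 / 17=165.65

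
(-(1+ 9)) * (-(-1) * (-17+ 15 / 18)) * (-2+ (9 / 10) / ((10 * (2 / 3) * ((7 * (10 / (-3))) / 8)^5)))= -254812555126 / 787828125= -323.44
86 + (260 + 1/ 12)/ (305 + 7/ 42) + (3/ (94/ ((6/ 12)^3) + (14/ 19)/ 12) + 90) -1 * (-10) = 58665683359/ 313961570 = 186.86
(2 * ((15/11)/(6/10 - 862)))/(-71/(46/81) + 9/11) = 2300/90227343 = 0.00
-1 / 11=-0.09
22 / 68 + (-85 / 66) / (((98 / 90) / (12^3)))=-37448471 / 18326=-2043.46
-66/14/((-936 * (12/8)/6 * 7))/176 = 1/61152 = 0.00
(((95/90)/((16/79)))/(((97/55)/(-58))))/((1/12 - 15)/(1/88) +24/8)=2394095/18293424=0.13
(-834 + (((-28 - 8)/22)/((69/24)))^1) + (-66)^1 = -227844/253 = -900.57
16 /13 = 1.23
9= 9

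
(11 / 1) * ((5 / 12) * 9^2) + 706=4309 / 4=1077.25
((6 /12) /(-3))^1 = -1 /6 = -0.17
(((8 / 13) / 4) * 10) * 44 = 880 / 13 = 67.69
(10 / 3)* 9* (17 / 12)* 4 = 170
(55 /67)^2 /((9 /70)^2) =40.76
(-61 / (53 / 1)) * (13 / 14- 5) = 4.69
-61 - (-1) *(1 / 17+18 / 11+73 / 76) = -829189 / 14212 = -58.34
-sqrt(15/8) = -sqrt(30)/4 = -1.37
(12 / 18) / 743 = 2 / 2229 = 0.00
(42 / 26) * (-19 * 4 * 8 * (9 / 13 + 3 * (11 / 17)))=-7430976 / 2873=-2586.49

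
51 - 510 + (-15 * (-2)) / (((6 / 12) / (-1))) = -519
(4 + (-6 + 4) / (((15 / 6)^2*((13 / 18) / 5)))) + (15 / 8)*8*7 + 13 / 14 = 98019 / 910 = 107.71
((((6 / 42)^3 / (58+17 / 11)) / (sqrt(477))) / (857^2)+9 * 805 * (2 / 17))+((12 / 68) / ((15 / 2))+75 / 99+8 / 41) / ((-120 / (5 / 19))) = 11 * sqrt(53) / 26235792549015+2352590491 / 2760120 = 852.35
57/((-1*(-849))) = 19/283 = 0.07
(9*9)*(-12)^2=11664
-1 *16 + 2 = -14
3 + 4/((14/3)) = 27/7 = 3.86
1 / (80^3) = 1 / 512000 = 0.00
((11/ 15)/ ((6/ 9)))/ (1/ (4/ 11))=2/ 5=0.40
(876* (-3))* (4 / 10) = -5256 / 5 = -1051.20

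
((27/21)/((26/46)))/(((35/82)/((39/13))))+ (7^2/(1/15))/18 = 1085857/19110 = 56.82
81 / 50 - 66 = -3219 / 50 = -64.38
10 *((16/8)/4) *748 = 3740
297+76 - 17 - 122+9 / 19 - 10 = 4265 / 19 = 224.47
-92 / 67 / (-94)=46 / 3149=0.01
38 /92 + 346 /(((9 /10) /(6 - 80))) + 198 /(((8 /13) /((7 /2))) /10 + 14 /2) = -37568799857 /1321902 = -28420.26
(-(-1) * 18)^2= 324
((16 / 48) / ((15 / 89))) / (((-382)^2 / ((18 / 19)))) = 0.00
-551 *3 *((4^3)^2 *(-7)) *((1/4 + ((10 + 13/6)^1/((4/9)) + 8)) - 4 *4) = 930123264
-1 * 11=-11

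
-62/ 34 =-31/ 17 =-1.82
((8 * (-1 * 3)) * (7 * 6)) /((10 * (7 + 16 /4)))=-504 /55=-9.16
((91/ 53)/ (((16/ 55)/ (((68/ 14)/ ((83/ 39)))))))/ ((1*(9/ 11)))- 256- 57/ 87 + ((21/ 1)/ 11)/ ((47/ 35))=-377949060571/ 1582900968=-238.77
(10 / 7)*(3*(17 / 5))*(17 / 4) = 867 / 14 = 61.93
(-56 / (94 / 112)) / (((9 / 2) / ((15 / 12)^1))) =-7840 / 423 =-18.53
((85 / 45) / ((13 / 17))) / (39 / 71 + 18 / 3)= 0.38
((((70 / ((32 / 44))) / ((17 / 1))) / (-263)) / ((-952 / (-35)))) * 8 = -1925 / 304028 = -0.01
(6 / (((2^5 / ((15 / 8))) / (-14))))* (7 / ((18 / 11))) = -2695 / 128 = -21.05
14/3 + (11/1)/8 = 145/24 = 6.04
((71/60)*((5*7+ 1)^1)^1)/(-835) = -213/4175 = -0.05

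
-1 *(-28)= 28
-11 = -11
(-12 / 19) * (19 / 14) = -6 / 7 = -0.86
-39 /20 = -1.95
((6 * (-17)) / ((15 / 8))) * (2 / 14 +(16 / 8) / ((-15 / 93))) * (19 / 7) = 2217072 / 1225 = 1809.85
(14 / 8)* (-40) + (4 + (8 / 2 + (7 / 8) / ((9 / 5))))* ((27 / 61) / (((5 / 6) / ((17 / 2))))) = -77317 / 2440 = -31.69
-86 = -86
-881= -881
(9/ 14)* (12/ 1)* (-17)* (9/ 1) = -8262/ 7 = -1180.29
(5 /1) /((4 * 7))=5 /28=0.18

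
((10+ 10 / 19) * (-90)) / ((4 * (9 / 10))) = -5000 / 19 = -263.16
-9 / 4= -2.25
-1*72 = -72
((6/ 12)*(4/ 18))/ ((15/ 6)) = 2/ 45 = 0.04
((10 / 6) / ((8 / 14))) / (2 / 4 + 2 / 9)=105 / 26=4.04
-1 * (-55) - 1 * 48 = 7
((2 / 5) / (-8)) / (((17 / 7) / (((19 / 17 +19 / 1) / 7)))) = -171 / 2890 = -0.06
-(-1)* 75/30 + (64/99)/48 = 1493/594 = 2.51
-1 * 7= -7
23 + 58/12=167/6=27.83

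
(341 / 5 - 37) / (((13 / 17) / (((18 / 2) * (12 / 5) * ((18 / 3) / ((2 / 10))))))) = 132192 / 5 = 26438.40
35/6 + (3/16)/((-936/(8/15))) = 54599/9360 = 5.83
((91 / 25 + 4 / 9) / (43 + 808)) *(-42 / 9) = -12866 / 574425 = -0.02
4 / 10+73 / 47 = 1.95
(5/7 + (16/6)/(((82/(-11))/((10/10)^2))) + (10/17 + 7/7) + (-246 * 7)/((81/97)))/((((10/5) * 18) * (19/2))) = -135698384/22526343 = -6.02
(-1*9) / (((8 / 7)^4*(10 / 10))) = -5.28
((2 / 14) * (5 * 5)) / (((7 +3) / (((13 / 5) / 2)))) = 13 / 28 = 0.46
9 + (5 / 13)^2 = 1546 / 169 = 9.15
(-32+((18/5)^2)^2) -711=-359399/625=-575.04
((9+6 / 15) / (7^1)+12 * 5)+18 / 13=28541 / 455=62.73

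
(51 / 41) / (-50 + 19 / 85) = -4335 / 173471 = -0.02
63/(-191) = -63/191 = -0.33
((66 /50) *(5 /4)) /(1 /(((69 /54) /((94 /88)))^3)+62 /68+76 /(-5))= -18169978794 /150910203137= -0.12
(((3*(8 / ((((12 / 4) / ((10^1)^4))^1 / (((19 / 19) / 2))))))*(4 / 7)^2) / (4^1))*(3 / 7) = 1399.42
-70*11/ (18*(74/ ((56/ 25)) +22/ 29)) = -312620/ 246969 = -1.27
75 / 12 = 25 / 4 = 6.25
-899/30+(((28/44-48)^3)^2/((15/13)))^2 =135197723806974949126961788789789973/1412292769524450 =95729247309323117674.04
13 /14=0.93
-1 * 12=-12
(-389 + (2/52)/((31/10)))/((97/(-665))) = 104246730/39091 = 2666.77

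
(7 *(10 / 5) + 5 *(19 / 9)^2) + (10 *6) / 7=25433 / 567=44.86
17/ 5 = 3.40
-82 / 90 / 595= -41 / 26775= -0.00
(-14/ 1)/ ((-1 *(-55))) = -14/ 55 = -0.25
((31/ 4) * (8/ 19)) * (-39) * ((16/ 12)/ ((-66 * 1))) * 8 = 12896/ 627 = 20.57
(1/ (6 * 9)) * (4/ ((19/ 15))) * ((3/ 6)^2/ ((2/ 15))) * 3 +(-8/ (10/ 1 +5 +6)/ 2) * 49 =-2053/ 228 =-9.00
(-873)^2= 762129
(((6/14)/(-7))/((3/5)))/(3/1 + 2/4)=-10/343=-0.03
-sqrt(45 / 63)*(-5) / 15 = sqrt(35) / 21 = 0.28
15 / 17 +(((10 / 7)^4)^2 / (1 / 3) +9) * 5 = 306.08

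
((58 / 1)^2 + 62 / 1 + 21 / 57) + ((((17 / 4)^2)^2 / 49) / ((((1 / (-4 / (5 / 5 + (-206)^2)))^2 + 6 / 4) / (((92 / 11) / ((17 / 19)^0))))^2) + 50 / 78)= 48830780991354148193150990998 / 14248802564132285410322061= 3427.01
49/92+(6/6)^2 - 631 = -57911/92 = -629.47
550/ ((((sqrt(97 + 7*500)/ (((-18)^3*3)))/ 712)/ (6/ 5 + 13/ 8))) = -586524240*sqrt(3597)/ 109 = -322722827.87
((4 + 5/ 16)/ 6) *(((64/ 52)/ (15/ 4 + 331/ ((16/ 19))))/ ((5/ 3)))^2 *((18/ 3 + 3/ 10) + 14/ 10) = 2331648/ 121649220875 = 0.00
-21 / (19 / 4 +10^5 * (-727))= 28 / 96933327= 0.00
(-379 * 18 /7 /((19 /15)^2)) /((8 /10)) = -3837375 /5054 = -759.27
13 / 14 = 0.93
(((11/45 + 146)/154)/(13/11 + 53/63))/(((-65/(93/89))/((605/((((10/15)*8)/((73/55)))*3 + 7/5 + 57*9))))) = -1802029163/207799291856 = -0.01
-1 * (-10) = 10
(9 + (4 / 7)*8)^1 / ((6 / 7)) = 95 / 6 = 15.83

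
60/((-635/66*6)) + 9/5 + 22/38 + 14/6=132941/36195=3.67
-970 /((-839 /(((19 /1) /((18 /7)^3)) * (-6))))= -3160745 /407754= -7.75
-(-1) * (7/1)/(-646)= -7/646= -0.01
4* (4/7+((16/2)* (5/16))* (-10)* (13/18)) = -4406/63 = -69.94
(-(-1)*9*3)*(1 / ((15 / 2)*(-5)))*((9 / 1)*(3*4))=-77.76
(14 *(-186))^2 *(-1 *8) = -54246528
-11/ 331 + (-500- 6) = -167497/ 331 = -506.03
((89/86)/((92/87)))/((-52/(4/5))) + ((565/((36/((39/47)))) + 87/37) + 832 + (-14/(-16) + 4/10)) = 1138442447659/1341499380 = 848.63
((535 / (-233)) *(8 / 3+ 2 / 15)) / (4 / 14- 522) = 0.01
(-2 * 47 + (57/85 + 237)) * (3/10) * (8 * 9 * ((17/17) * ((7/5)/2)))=4616136/2125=2172.30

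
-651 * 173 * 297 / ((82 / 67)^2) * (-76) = 2852901303021 / 1681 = 1697145331.96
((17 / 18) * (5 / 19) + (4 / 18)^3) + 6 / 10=119051 / 138510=0.86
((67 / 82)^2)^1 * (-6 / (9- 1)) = -0.50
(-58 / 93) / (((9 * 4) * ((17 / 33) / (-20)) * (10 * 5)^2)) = 319 / 1185750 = 0.00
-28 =-28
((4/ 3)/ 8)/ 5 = 0.03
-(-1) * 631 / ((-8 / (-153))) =96543 / 8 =12067.88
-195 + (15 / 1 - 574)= -754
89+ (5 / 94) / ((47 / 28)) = 89.03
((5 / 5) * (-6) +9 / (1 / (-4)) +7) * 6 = -210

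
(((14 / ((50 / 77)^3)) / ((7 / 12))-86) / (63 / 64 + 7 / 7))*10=3308672 / 396875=8.34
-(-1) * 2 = 2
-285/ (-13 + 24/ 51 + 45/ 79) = 23.83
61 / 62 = 0.98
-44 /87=-0.51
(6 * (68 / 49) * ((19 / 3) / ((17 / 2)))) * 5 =1520 / 49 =31.02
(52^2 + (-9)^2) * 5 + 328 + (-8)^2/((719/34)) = 10250083/719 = 14256.03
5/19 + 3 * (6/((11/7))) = 2449/209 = 11.72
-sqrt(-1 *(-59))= -sqrt(59)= -7.68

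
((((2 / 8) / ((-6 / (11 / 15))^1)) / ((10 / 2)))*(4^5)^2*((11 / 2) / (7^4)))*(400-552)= 1205338112 / 540225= 2231.18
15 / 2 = 7.50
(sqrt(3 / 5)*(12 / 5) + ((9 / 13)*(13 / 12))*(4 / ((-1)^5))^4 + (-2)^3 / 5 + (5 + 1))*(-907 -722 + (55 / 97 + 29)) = -30470478 / 97 -372348*sqrt(15) / 485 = -317102.04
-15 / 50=-0.30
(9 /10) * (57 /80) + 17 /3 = 15139 /2400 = 6.31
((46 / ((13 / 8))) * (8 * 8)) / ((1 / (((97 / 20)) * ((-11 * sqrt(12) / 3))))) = -12564992 * sqrt(3) / 195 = -111606.18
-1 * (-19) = 19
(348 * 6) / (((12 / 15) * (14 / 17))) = 22185 / 7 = 3169.29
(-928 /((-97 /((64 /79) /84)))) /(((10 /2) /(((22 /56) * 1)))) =0.01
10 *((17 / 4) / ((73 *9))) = 85 / 1314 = 0.06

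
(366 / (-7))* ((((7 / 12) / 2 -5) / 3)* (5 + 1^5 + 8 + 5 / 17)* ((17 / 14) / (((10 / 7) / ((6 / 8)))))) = 1674999 / 2240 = 747.77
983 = 983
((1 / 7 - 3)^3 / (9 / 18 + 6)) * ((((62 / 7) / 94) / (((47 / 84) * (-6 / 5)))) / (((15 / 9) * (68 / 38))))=0.17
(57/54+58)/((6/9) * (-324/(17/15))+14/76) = -0.31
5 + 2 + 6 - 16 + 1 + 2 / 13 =-24 / 13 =-1.85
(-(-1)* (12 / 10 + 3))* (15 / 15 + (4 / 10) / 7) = 111 / 25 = 4.44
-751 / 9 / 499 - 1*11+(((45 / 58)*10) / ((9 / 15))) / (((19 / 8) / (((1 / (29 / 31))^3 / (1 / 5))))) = 1332911137472 / 60351580449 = 22.09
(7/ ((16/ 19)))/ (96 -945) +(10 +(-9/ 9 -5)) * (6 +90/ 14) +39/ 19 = 93508151/ 1806672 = 51.76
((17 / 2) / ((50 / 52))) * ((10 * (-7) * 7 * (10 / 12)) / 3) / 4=-300.81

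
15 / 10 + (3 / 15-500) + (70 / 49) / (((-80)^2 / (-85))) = -2232469 / 4480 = -498.32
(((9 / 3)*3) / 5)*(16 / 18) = 8 / 5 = 1.60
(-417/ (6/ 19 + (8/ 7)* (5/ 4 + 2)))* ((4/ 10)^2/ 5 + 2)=-7043547/ 33500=-210.26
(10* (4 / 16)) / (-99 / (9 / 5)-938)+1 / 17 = 1901 / 33762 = 0.06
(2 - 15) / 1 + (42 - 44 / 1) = -15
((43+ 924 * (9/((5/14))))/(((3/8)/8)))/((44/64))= 119438336/165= 723868.70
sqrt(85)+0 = sqrt(85) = 9.22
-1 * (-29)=29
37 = 37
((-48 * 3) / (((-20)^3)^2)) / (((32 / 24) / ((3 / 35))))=-81 / 560000000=-0.00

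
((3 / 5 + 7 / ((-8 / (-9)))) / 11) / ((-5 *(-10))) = 339 / 22000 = 0.02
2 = 2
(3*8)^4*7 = 2322432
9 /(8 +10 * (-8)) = -1 /8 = -0.12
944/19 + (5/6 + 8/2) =6215/114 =54.52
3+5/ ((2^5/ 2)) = 53/ 16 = 3.31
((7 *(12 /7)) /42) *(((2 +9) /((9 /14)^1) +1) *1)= 5.17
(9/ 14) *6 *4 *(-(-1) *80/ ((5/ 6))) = 10368/ 7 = 1481.14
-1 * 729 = -729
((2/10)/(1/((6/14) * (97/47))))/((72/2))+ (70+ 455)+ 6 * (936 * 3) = 342943117/19740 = 17373.00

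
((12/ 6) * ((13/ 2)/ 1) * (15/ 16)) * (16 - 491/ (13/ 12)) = -21315/ 4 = -5328.75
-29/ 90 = -0.32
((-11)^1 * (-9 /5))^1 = 99 /5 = 19.80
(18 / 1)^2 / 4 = 81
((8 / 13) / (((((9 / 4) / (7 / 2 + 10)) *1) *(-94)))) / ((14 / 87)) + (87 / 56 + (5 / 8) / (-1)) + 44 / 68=1.33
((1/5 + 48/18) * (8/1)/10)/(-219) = -172/16425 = -0.01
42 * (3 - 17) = -588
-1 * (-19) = 19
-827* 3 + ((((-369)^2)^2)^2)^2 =118146771506480771373169802022676035339600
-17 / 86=-0.20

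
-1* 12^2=-144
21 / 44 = 0.48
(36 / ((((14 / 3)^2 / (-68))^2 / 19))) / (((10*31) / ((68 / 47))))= 544399704 / 17491285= 31.12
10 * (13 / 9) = 130 / 9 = 14.44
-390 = -390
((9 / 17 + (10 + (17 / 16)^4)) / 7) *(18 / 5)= 118357209 / 19496960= 6.07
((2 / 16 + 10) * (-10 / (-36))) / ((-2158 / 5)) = -225 / 34528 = -0.01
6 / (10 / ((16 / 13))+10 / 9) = 432 / 665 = 0.65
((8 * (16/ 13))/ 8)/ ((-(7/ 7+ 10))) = -16/ 143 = -0.11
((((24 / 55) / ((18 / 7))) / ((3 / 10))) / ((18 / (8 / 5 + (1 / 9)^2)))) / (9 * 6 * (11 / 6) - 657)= -9142 / 100678545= -0.00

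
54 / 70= 27 / 35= 0.77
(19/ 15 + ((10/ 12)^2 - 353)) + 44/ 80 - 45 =-17797/ 45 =-395.49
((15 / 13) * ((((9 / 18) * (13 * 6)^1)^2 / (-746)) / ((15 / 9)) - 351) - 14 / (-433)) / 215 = -26253559 / 13889774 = -1.89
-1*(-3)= 3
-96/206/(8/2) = -12/103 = -0.12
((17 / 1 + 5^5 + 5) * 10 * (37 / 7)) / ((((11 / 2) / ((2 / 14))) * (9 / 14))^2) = 6210080 / 22869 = 271.55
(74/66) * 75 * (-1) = -925/11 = -84.09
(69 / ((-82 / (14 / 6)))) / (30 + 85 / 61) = -9821 / 157030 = -0.06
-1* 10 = -10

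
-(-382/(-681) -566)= 385064/681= 565.44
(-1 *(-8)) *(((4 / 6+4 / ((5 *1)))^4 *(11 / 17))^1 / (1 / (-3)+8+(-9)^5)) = -5153632 / 12703111875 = -0.00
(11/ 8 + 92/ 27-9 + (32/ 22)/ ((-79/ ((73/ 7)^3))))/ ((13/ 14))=-1615981789/ 59783724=-27.03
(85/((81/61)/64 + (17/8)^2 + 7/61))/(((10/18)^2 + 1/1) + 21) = 13439520/16405753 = 0.82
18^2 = 324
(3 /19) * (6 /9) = 2 /19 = 0.11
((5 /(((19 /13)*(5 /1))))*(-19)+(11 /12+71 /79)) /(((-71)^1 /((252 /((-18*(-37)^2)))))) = -74221 /46072326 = -0.00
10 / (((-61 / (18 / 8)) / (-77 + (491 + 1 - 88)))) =-14715 / 122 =-120.61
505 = 505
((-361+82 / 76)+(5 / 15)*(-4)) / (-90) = 41183 / 10260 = 4.01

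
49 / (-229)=-49 / 229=-0.21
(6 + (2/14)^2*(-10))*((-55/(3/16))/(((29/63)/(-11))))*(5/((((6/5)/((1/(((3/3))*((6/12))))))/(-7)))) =-68728000/29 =-2369931.03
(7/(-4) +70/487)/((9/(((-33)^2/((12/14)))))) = -226.75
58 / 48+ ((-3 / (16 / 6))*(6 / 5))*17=-2609 / 120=-21.74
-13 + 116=103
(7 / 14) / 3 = 0.17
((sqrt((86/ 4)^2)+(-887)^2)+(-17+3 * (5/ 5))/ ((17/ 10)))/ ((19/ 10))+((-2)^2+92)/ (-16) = 133751047/ 323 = 414089.93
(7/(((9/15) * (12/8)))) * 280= 2177.78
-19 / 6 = -3.17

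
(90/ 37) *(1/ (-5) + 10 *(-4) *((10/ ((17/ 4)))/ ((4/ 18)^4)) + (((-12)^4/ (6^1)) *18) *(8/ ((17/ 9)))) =344058534/ 629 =546992.90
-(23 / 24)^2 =-529 / 576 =-0.92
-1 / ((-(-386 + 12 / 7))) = -7 / 2690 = -0.00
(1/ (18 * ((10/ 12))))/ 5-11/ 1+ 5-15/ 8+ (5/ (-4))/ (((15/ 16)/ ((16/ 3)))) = -14.97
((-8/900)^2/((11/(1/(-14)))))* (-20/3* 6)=16/779625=0.00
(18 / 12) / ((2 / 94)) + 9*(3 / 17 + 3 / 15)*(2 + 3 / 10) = 66549 / 850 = 78.29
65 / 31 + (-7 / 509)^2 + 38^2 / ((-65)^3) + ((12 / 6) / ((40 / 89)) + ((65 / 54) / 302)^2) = 3837344239241968863299 / 586595509427135286000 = 6.54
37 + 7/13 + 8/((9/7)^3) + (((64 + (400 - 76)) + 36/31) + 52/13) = 127639820/293787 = 434.46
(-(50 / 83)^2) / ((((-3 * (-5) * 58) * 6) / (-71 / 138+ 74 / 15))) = -76225 / 248128002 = -0.00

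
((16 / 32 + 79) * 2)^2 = 25281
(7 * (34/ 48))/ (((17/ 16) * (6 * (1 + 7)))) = 0.10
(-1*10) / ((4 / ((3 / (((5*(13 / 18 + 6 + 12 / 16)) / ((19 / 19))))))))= -54 / 269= -0.20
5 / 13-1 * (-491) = 6388 / 13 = 491.38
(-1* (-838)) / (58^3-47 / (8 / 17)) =6704 / 1560097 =0.00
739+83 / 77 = 56986 / 77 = 740.08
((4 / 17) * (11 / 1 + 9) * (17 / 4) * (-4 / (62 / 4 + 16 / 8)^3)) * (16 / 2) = -1024 / 8575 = -0.12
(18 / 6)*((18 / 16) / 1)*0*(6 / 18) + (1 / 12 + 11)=133 / 12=11.08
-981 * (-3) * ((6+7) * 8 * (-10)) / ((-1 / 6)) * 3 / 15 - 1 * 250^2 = 3610364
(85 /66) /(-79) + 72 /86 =184049 /224202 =0.82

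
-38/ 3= -12.67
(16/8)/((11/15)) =30/11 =2.73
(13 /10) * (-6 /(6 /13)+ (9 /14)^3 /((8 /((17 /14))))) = -51777323 /3073280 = -16.85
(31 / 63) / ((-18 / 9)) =-0.25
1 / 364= 0.00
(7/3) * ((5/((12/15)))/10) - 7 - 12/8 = -169/24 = -7.04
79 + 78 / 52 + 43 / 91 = 14737 / 182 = 80.97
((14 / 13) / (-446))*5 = -35 / 2899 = -0.01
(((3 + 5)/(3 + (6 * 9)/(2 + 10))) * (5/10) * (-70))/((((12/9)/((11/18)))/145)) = -22330/9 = -2481.11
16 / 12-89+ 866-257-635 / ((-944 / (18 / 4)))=2969977 / 5664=524.36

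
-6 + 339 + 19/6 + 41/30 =5063/15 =337.53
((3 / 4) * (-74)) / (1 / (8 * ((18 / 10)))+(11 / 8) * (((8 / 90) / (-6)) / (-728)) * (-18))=-3636360 / 4517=-805.04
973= 973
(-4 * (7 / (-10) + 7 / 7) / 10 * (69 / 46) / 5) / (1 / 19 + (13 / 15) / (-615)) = -63099 / 89780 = -0.70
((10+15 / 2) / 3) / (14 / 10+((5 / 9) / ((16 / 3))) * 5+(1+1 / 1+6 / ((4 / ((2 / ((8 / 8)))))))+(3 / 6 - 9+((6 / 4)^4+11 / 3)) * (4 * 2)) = 1400 / 2101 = 0.67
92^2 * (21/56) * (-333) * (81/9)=-9512478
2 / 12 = 1 / 6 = 0.17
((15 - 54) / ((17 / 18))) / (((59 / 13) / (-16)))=146016 / 1003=145.58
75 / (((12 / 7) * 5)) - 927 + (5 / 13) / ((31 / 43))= -1479359 / 1612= -917.72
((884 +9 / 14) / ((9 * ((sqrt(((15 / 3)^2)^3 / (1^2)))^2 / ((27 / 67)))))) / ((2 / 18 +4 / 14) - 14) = -66879 / 358868750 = -0.00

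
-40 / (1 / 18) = -720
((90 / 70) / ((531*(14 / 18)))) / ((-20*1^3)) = -9 / 57820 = -0.00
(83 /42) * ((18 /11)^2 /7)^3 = 470502432 /4253517961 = 0.11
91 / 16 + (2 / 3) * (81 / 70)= 3617 / 560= 6.46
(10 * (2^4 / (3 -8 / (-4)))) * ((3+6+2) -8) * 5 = 480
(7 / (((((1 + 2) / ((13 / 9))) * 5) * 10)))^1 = 91 / 1350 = 0.07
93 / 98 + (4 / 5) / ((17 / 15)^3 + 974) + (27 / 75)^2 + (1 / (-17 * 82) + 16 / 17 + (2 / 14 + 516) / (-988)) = 2121790689502483 / 1416938724792500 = 1.50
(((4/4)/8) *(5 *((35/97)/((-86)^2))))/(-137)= -175/786283552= -0.00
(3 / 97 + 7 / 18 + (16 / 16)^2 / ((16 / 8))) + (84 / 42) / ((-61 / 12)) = 28031 / 53253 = 0.53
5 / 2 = 2.50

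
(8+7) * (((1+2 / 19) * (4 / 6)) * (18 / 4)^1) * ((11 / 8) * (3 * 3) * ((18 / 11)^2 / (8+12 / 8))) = 688905 / 3971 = 173.48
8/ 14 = 4/ 7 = 0.57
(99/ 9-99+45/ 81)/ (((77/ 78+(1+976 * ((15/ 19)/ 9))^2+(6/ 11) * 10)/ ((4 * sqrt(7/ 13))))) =-0.03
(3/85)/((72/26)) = 0.01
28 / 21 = 4 / 3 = 1.33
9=9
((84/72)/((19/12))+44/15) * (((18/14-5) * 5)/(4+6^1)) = -13598/1995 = -6.82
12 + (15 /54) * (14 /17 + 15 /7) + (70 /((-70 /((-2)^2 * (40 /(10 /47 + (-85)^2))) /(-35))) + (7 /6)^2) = 1450919311 /96985476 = 14.96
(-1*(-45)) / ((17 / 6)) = 270 / 17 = 15.88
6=6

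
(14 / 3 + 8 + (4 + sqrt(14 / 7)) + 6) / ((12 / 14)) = 7 * sqrt(2) / 6 + 238 / 9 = 28.09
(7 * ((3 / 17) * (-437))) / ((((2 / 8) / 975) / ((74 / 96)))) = -110353425 / 68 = -1622844.49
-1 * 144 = -144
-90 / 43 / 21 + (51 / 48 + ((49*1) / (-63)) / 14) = 39325 / 43344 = 0.91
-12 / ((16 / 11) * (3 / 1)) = -2.75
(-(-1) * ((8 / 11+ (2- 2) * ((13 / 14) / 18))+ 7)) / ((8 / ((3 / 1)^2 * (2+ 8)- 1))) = 7565 / 88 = 85.97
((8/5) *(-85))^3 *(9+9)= -45278208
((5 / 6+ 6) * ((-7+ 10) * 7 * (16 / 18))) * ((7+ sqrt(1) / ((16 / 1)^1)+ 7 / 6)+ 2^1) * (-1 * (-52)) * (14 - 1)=882036.04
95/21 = 4.52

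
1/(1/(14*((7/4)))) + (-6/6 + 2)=51/2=25.50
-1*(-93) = 93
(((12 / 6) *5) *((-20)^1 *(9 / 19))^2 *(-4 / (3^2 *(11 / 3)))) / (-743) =432000 / 2950453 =0.15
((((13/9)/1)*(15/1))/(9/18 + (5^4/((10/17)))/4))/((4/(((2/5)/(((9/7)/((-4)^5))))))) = -372736/57483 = -6.48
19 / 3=6.33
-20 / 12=-5 / 3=-1.67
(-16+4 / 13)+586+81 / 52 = 29737 / 52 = 571.87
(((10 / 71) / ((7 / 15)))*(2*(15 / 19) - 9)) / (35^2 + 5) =-705 / 387163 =-0.00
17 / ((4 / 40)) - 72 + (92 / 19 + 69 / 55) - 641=-561064 / 1045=-536.90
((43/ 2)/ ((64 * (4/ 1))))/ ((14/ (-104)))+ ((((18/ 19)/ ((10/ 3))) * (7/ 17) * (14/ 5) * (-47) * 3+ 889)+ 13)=6187351419/ 7235200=855.17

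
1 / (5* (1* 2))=1 / 10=0.10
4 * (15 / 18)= 10 / 3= 3.33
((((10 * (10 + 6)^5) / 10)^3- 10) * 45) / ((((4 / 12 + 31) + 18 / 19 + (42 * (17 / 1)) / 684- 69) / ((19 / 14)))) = -1973642541958435030.67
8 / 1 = 8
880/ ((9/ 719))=632720/ 9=70302.22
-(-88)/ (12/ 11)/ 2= 121/ 3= 40.33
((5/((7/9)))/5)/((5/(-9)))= -81/35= -2.31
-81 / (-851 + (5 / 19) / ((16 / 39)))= 24624 / 258509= 0.10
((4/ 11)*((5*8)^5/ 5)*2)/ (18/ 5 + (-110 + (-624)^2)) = 204800000/ 5352457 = 38.26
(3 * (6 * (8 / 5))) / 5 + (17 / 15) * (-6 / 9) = 1126 / 225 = 5.00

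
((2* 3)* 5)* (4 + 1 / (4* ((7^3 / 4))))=41190 / 343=120.09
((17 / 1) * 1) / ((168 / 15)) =85 / 56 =1.52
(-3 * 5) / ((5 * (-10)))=3 / 10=0.30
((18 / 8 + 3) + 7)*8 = 98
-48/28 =-12/7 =-1.71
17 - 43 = -26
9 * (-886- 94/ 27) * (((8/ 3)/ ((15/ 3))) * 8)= -1537024/ 45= -34156.09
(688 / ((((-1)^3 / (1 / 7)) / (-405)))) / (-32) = -17415 / 14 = -1243.93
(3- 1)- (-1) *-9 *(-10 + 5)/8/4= 109/32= 3.41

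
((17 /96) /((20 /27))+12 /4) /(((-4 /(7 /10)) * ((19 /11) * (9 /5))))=-53207 /291840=-0.18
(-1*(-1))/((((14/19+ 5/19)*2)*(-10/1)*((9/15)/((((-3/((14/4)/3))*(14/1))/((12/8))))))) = 2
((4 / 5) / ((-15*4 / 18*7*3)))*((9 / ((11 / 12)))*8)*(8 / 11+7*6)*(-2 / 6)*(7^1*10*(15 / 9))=180480 / 121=1491.57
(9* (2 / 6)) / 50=0.06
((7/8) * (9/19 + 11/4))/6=1715/3648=0.47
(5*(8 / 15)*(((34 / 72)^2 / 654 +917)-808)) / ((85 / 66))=203251279 / 900558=225.69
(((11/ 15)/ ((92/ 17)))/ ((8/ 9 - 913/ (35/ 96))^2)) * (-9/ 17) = -654885/ 57206911616768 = -0.00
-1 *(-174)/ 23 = 174/ 23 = 7.57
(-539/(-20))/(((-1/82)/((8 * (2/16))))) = -22099/10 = -2209.90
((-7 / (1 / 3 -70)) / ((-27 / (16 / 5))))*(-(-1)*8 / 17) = -896 / 159885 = -0.01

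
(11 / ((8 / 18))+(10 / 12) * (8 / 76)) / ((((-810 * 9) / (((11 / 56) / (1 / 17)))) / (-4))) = 151283 / 3324240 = 0.05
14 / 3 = 4.67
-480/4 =-120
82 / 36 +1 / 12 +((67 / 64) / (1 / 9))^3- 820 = 44253883 / 2359296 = 18.76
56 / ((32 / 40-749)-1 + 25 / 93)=-26040 / 348253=-0.07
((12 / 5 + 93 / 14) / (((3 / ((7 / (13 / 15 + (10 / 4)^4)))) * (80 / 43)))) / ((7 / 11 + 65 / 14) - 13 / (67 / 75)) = -6686801 / 218307585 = -0.03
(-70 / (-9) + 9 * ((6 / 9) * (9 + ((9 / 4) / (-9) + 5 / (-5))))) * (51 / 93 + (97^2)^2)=148960352792 / 31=4805172670.71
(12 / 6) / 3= 0.67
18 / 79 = 0.23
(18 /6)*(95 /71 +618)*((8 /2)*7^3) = 180992868 /71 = 2549195.32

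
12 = 12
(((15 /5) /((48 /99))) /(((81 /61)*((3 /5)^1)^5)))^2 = 4396884765625 /1224440064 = 3590.94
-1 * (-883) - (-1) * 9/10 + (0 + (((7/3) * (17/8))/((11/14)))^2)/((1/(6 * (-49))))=-157168577/14520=-10824.28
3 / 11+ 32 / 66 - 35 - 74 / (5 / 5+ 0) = -3572 / 33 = -108.24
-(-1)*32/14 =2.29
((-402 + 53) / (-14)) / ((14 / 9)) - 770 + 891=26857 / 196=137.03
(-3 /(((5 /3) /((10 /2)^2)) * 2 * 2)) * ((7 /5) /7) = -9 /4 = -2.25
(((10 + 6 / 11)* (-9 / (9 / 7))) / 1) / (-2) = 406 / 11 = 36.91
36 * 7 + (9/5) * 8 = 1332/5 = 266.40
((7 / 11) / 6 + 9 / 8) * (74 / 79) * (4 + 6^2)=120250 / 2607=46.13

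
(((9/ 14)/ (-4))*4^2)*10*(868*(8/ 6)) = -29760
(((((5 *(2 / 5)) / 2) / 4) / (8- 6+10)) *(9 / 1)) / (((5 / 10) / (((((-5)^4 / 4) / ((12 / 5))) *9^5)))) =184528125 / 128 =1441625.98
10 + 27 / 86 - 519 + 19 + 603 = 9745 / 86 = 113.31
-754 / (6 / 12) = -1508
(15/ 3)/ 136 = 5/ 136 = 0.04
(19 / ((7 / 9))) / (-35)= -171 / 245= -0.70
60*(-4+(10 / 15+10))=400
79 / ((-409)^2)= 79 / 167281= 0.00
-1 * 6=-6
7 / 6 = 1.17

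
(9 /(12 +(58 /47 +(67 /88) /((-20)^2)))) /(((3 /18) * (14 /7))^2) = 14889600 /2433061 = 6.12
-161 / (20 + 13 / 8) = -1288 / 173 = -7.45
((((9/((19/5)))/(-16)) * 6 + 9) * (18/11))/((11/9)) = 99873/9196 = 10.86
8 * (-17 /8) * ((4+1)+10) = -255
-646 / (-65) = 646 / 65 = 9.94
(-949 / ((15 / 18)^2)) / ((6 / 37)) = -210678 / 25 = -8427.12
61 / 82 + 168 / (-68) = -1.73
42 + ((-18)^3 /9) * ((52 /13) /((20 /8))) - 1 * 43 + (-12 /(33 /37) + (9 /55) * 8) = -57747 /55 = -1049.95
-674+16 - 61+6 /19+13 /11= -149958 /209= -717.50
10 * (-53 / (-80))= 53 / 8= 6.62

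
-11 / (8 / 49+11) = -539 / 547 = -0.99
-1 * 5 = -5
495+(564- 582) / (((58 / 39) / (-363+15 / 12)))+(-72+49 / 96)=13368581 / 2784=4801.93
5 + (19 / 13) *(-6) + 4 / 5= -2.97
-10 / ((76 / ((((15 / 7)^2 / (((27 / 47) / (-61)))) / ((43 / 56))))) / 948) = 452986000 / 5719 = 79207.20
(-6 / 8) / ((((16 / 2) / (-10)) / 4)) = 3.75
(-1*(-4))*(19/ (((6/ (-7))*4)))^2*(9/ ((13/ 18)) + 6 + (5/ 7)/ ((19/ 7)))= 4305875/ 1872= 2300.15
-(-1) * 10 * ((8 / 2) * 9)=360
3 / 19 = 0.16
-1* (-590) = 590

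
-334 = -334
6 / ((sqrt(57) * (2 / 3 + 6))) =3 * sqrt(57) / 190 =0.12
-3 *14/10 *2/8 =-21/20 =-1.05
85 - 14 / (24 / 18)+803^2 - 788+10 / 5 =1288195 / 2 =644097.50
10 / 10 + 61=62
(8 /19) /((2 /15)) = 60 /19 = 3.16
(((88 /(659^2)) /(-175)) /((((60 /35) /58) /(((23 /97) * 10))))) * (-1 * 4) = 234784 /631878855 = 0.00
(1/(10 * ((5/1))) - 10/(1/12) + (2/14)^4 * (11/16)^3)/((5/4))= -29498537477/307328000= -95.98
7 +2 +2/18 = 82/9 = 9.11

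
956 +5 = 961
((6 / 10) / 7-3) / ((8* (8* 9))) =-17 / 3360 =-0.01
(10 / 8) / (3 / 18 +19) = 3 / 46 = 0.07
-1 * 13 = -13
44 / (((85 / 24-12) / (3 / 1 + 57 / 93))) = -16896 / 899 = -18.79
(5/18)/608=5/10944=0.00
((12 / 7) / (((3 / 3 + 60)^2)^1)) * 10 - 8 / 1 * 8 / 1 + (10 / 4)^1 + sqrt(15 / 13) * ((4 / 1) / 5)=-60.64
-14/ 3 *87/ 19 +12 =-178/ 19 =-9.37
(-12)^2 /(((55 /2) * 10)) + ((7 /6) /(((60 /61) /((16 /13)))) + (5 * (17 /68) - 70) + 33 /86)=-66.38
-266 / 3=-88.67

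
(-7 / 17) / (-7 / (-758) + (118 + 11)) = -5306 / 1662413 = -0.00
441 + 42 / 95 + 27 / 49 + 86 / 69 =142366312 / 321195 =443.24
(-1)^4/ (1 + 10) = 1/ 11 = 0.09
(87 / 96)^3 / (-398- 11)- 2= -26828613 / 13402112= -2.00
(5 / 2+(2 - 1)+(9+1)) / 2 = 27 / 4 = 6.75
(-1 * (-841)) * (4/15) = 3364/15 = 224.27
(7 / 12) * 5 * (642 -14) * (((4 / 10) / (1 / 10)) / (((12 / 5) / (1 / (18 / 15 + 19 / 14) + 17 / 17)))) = 4246.60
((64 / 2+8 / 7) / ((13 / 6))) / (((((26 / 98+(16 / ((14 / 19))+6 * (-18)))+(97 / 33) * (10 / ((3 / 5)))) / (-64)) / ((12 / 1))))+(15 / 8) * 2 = 2998452057 / 9341020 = 321.00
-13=-13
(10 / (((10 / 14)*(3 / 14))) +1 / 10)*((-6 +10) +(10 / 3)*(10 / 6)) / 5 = 84409 / 675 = 125.05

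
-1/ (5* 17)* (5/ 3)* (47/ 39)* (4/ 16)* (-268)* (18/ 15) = 6298/ 3315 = 1.90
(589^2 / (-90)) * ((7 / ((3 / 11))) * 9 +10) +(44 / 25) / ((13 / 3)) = -5434515089 / 5850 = -928976.94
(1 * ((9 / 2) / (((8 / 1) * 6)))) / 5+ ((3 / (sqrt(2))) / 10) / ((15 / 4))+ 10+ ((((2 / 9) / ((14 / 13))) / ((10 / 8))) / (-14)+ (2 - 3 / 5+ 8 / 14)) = sqrt(2) / 25+ 169039 / 14112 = 12.03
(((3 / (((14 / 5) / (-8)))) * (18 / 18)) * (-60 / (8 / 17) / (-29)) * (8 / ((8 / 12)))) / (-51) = 1800 / 203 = 8.87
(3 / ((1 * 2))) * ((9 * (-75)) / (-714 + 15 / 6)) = 2025 / 1423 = 1.42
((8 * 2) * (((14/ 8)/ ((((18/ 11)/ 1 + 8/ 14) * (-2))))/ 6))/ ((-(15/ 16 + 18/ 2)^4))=17661952/ 162977885055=0.00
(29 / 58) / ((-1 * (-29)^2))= -1 / 1682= -0.00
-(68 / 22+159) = -1783 / 11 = -162.09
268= 268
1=1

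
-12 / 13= -0.92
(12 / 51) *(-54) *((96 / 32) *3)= -1944 / 17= -114.35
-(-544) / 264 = 68 / 33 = 2.06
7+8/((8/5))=12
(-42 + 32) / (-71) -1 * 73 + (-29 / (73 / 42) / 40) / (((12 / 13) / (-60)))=-948409 / 20732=-45.75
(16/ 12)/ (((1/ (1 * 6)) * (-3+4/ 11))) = -88/ 29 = -3.03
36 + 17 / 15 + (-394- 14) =-5563 / 15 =-370.87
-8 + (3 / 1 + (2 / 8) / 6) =-119 / 24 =-4.96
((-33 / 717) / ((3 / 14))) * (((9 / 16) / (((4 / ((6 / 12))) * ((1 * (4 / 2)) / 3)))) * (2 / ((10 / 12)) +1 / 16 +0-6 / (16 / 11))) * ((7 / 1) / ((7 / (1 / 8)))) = 92169 / 19578880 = 0.00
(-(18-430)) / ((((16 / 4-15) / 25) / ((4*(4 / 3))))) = -164800 / 33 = -4993.94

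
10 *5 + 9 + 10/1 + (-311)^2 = 96790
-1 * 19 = -19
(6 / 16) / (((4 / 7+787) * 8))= 21 / 352832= 0.00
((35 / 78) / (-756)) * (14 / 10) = -7 / 8424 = -0.00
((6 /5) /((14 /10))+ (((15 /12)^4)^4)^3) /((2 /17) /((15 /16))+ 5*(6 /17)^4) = 31156846461927668851131252759590944690665 /141098385359603529992393543680786432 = 220816.46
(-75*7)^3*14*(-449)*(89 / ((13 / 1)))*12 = 971456905125000 / 13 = 74727454240384.62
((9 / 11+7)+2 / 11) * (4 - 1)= 24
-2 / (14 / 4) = -4 / 7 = -0.57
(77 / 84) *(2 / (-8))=-11 / 48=-0.23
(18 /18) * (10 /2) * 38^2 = 7220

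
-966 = -966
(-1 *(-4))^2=16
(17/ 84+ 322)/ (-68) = -27065/ 5712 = -4.74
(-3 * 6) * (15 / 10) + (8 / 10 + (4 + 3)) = -96 / 5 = -19.20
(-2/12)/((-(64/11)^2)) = 121/24576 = 0.00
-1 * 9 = -9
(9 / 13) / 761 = 9 / 9893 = 0.00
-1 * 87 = -87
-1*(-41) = 41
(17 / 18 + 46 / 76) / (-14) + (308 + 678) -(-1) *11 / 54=3541060 / 3591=986.09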